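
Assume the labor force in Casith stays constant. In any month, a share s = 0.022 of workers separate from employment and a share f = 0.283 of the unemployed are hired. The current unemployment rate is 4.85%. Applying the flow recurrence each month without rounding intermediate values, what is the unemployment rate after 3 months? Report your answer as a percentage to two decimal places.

With a fixed labor force, u_{t+1} = u_t + s·(1−u_t) − f·u_t = u_t·(1−s−f) + s.
Here 1−s−f = 0.695 and s = 0.022.
u_1 = 0.048500 × 0.695 + 0.022 = 0.055708.
u_2 = 0.055708 × 0.695 + 0.022 = 0.060717.
u_3 = 0.060717 × 0.695 + 0.022 = 0.064198.

Unemployment rate after three months ≈ 6.42%.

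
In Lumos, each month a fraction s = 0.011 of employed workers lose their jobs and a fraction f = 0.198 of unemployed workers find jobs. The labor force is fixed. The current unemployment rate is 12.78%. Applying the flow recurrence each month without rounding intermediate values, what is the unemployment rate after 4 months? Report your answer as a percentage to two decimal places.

With a fixed labor force, u_{t+1} = u_t + s·(1−u_t) − f·u_t = u_t·(1−s−f) + s.
Here 1−s−f = 0.791 and s = 0.011.
u_1 = 0.127800 × 0.791 + 0.011 = 0.112090.
u_2 = 0.112090 × 0.791 + 0.011 = 0.099663.
u_3 = 0.099663 × 0.791 + 0.011 = 0.089833.
u_4 = 0.089833 × 0.791 + 0.011 = 0.082058.

Unemployment rate after four months ≈ 8.21%.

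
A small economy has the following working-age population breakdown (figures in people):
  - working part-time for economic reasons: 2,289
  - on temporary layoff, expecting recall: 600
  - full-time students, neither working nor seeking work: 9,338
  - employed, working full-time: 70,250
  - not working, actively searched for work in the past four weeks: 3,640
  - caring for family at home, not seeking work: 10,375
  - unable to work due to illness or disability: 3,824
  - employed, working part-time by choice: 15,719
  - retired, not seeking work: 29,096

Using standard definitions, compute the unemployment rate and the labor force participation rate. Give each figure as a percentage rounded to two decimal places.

Employed = 2,289 + 70,250 + 15,719 = 88,258 (anyone who worked, including part-time for economic reasons, counts as employed).
Unemployed = 600 + 3,640 = 4,240 (jobless and actively searching, or on temporary layoff).
Labor force = 88,258 + 4,240 = 92,498.
Not in labor force = 9,338 + 10,375 + 3,824 + 29,096 = 52,633 (those not working and not actively searching are outside the labor force).
Civilian working-age population = 92,498 + 52,633 = 145,131.
Unemployment rate = 4,240 / 92,498 = 4.58%.
Labor force participation rate = 92,498 / 145,131 = 63.73%.

Unemployment rate ≈ 4.58%; labor force participation rate ≈ 63.73%.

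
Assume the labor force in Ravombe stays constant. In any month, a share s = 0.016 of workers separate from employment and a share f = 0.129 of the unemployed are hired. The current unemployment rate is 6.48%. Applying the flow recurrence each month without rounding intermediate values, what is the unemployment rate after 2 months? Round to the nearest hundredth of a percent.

With a fixed labor force, u_{t+1} = u_t + s·(1−u_t) − f·u_t = u_t·(1−s−f) + s.
Here 1−s−f = 0.855 and s = 0.016.
u_1 = 0.064800 × 0.855 + 0.016 = 0.071404.
u_2 = 0.071404 × 0.855 + 0.016 = 0.077050.

Unemployment rate after two months ≈ 7.71%.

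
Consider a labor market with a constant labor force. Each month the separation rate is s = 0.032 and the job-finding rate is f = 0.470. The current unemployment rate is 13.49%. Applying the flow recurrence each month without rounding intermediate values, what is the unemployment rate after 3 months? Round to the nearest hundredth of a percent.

With a fixed labor force, u_{t+1} = u_t + s·(1−u_t) − f·u_t = u_t·(1−s−f) + s.
Here 1−s−f = 0.498 and s = 0.032.
u_1 = 0.134900 × 0.498 + 0.032 = 0.099180.
u_2 = 0.099180 × 0.498 + 0.032 = 0.081392.
u_3 = 0.081392 × 0.498 + 0.032 = 0.072533.

Unemployment rate after three months ≈ 7.25%.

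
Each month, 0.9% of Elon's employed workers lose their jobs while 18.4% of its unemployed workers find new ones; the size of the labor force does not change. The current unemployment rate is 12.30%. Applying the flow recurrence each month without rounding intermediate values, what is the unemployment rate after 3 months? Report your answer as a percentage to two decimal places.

Unemployment rate after three months ≈ 8.68%.

With a fixed labor force, u_{t+1} = u_t + s·(1−u_t) − f·u_t = u_t·(1−s−f) + s.
Here 1−s−f = 0.807 and s = 0.009.
u_1 = 0.123000 × 0.807 + 0.009 = 0.108261.
u_2 = 0.108261 × 0.807 + 0.009 = 0.096367.
u_3 = 0.096367 × 0.807 + 0.009 = 0.086768.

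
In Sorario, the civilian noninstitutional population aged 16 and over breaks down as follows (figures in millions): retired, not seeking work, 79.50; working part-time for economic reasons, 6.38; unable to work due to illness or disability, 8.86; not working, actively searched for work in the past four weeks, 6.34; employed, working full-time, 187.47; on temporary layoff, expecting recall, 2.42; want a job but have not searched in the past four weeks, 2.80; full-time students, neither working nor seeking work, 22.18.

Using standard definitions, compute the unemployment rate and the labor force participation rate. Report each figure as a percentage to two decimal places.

Employed = 6.38 + 187.47 = 193.85 million (anyone who worked, including part-time for economic reasons, counts as employed).
Unemployed = 6.34 + 2.42 = 8.76 million (jobless and actively searching, or on temporary layoff).
Labor force = 193.85 + 8.76 = 202.61 million.
Not in labor force = 79.50 + 8.86 + 2.80 + 22.18 = 113.34 million (those not working and not actively searching are outside the labor force — including those who want a job but have given up searching).
Civilian working-age population = 202.61 + 113.34 = 315.95 million.
Unemployment rate = 8.76 / 202.61 = 4.32%.
Labor force participation rate = 202.61 / 315.95 = 64.13%.

Unemployment rate ≈ 4.32%; labor force participation rate ≈ 64.13%.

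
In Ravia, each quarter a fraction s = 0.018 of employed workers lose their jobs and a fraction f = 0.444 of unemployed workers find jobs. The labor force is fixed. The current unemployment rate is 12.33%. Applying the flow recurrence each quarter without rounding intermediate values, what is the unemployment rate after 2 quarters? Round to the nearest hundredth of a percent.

Unemployment rate after two quarters ≈ 6.34%.

With a fixed labor force, u_{t+1} = u_t + s·(1−u_t) − f·u_t = u_t·(1−s−f) + s.
Here 1−s−f = 0.538 and s = 0.018.
u_1 = 0.123300 × 0.538 + 0.018 = 0.084335.
u_2 = 0.084335 × 0.538 + 0.018 = 0.063372.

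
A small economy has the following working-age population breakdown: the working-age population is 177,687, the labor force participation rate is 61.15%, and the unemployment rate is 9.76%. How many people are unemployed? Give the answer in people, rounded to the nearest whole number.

Labor force = 0.6115 × 177,687 = 108,656.
Unemployed = 0.0976 × 108,656 ≈ 10,605.

About 10,605 are unemployed.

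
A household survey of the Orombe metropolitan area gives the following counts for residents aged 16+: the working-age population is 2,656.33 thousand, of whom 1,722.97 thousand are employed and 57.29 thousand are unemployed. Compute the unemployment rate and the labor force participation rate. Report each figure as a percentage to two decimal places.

Unemployment rate ≈ 3.22%; labor force participation rate ≈ 67.02%.

Labor force = employed + unemployed = 1,722.97 + 57.29 = 1,780.26 thousand.
Unemployment rate = 57.29 / 1,780.26 = 3.22%.
Labor force participation rate = 1,780.26 / 2,656.33 = 67.02%.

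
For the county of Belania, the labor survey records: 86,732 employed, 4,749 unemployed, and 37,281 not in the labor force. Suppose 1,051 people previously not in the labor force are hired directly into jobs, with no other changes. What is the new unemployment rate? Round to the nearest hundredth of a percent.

Initially, labor force = 86,732 + 4,749 = 91,481, so u = 4,749/91,481 = 5.19%.
After the change, employed and labor force both rise by 1,051; unemployed unchanged → E = 87,783, U = 4,749, labor force = 92,532.
New unemployment rate = 4,749 / 92,532 = 5.13%.

New unemployment rate ≈ 5.13%.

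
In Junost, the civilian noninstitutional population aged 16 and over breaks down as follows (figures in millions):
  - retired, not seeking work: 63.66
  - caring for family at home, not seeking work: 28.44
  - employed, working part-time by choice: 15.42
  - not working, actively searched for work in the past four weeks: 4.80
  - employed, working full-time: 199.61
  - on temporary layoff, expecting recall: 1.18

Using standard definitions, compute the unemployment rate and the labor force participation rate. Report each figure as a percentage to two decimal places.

Employed = 15.42 + 199.61 = 215.03 million.
Unemployed = 4.80 + 1.18 = 5.98 million (jobless and actively searching, or on temporary layoff).
Labor force = 215.03 + 5.98 = 221.01 million.
Not in labor force = 63.66 + 28.44 = 92.10 million (those not working and not actively searching are outside the labor force).
Civilian working-age population = 221.01 + 92.10 = 313.11 million.
Unemployment rate = 5.98 / 221.01 = 2.71%.
Labor force participation rate = 221.01 / 313.11 = 70.59%.

Unemployment rate ≈ 2.71%; labor force participation rate ≈ 70.59%.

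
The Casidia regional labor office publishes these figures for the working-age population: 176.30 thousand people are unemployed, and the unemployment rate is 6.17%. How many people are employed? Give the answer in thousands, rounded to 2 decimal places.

Labor force = U / u = 176.30 / 0.0617 ≈ 2,857.37 thousand.
Employed = labor force − unemployed = 2,857.37 − 176.30 = 2,681.07 thousand.

About 2,681.07 thousand are employed.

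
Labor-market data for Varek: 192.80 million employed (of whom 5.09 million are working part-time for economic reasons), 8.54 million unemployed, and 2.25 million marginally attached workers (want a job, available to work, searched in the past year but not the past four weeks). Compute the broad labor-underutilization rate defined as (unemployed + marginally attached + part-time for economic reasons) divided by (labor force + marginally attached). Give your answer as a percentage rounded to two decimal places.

Broad underutilization rate ≈ 7.80%.

Labor force = 192.80 + 8.54 = 201.34 million.
Numerator = 8.54 + 2.25 + 5.09 = 15.88 million.
Denominator = 201.34 + 2.25 = 203.59 million.
Broad rate = 15.88 / 203.59 = 7.80%.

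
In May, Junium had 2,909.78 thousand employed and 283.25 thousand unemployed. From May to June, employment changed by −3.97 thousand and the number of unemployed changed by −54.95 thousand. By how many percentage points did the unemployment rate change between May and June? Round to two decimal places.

The unemployment rate changed by −1.59 percentage points.

May: labor force = 2,909.78 + 283.25 = 3,193.03; u = 283.25/3,193.03 = 8.87%.
June: labor force = 2,905.81 + 228.30 = 3,134.11; u = 228.30/3,134.11 = 7.28%.
Change = 7.28% − 8.87% = −1.59 pp.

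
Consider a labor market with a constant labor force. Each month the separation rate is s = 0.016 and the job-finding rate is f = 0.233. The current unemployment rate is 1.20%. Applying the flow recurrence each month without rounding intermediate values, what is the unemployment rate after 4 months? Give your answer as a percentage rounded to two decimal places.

Unemployment rate after four months ≈ 4.76%.

With a fixed labor force, u_{t+1} = u_t + s·(1−u_t) − f·u_t = u_t·(1−s−f) + s.
Here 1−s−f = 0.751 and s = 0.016.
u_1 = 0.012000 × 0.751 + 0.016 = 0.025012.
u_2 = 0.025012 × 0.751 + 0.016 = 0.034784.
u_3 = 0.034784 × 0.751 + 0.016 = 0.042123.
u_4 = 0.042123 × 0.751 + 0.016 = 0.047634.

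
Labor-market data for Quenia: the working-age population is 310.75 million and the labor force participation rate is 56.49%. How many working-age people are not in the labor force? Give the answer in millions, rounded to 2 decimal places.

About 135.21 million are not in the labor force.

Share not in the labor force = 1 − 0.5649 = 0.4351.
Not in labor force = 0.4351 × 310.75 ≈ 135.21 million.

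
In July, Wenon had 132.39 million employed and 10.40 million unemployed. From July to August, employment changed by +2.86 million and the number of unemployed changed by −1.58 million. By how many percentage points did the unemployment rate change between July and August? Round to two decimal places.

The unemployment rate changed by −1.16 percentage points.

July: labor force = 132.39 + 10.40 = 142.79; u = 10.40/142.79 = 7.28%.
August: labor force = 135.25 + 8.82 = 144.07; u = 8.82/144.07 = 6.12%.
Change = 6.12% − 7.28% = −1.16 pp.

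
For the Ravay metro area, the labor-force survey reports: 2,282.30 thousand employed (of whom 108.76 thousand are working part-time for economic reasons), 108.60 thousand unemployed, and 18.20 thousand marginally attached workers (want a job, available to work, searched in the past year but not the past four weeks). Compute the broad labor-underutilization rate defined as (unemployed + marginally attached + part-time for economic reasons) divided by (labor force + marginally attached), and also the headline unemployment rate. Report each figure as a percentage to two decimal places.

Labor force = 2,282.30 + 108.60 = 2,390.90 thousand.
Numerator = 108.60 + 18.20 + 108.76 = 235.56 thousand.
Denominator = 2,390.90 + 18.20 = 2,409.10 thousand.
Broad rate = 235.56 / 2,409.10 = 9.78%.
Headline unemployment rate = 108.60 / 2,390.90 = 4.54%.

Broad underutilization rate ≈ 9.78%; headline unemployment rate ≈ 4.54%.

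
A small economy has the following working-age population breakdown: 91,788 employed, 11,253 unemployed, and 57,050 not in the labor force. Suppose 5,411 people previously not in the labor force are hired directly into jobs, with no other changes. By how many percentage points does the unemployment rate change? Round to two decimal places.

The unemployment rate changes by −0.54 percentage points.

Initially, labor force = 91,788 + 11,253 = 103,041, so u = 11,253/103,041 = 10.92%.
After the change, employed and labor force both rise by 5,411; unemployed unchanged → E = 97,199, U = 11,253, labor force = 108,452.
New unemployment rate = 11,253 / 108,452 = 10.38%.
Change = 10.38% − 10.92% = −0.54 percentage points.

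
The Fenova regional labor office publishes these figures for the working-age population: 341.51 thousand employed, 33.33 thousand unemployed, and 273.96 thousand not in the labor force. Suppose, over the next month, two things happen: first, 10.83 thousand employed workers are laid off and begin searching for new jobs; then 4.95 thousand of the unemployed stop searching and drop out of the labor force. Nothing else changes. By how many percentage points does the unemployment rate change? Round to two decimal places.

Initially, labor force = 341.51 + 33.33 = 374.84 thousand, so u = 33.33/374.84 = 8.89%.
After the first change, employed falls and unemployed rises by 10.83; labor force unchanged → E = 330.68, U = 44.16, labor force = 374.84 thousand.
After the second change, unemployed and labor force both fall by 4.95 → E = 330.68, U = 39.21, labor force = 369.89 thousand.
New unemployment rate = 39.21 / 369.89 = 10.60%.
Change = 10.60% − 8.89% = +1.71 percentage points.

The unemployment rate changes by +1.71 percentage points.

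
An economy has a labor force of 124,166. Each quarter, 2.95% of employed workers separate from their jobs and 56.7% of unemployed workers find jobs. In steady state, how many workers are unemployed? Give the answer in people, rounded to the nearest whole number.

About 6,141 are unemployed in steady state.

Steady-state unemployment rate u* = s/(s+f) = 2.95/(2.95+56.7) = 0.049455.
Unemployed = u* × labor force = 0.049455 × 124,166 ≈ 6,141.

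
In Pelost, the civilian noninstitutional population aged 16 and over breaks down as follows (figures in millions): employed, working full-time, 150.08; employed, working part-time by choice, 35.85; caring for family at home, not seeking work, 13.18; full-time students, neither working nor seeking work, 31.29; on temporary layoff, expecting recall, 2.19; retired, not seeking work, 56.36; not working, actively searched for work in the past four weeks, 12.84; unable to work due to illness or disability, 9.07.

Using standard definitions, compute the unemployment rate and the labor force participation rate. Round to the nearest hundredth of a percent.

Unemployment rate ≈ 7.48%; labor force participation rate ≈ 64.65%.

Employed = 150.08 + 35.85 = 185.93 million.
Unemployed = 2.19 + 12.84 = 15.03 million (jobless and actively searching, or on temporary layoff).
Labor force = 185.93 + 15.03 = 200.96 million.
Not in labor force = 13.18 + 31.29 + 56.36 + 9.07 = 109.90 million (those not working and not actively searching are outside the labor force).
Civilian working-age population = 200.96 + 109.90 = 310.86 million.
Unemployment rate = 15.03 / 200.96 = 7.48%.
Labor force participation rate = 200.96 / 310.86 = 64.65%.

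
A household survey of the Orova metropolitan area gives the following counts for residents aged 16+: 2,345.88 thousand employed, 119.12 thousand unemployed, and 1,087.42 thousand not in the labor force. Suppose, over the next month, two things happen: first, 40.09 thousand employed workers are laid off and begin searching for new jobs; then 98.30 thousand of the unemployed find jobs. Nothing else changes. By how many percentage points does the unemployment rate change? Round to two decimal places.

The unemployment rate changes by −2.36 percentage points.

Initially, labor force = 2,345.88 + 119.12 = 2,465.00 thousand, so u = 119.12/2,465.00 = 4.83%.
After the first change, employed falls and unemployed rises by 40.09; labor force unchanged → E = 2,305.79, U = 159.21, labor force = 2,465.00 thousand.
After the second change, unemployed falls and employed rises by 98.30; labor force unchanged → E = 2,404.09, U = 60.91, labor force = 2,465.00 thousand.
New unemployment rate = 60.91 / 2,465.00 = 2.47%.
Change = 2.47% − 4.83% = −2.36 percentage points.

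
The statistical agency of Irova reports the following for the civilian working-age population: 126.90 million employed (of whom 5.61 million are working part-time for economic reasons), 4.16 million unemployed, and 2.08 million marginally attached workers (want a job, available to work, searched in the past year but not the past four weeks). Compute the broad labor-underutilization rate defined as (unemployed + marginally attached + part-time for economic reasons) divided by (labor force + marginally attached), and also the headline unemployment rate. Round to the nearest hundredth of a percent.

Broad underutilization rate ≈ 8.90%; headline unemployment rate ≈ 3.17%.

Labor force = 126.90 + 4.16 = 131.06 million.
Numerator = 4.16 + 2.08 + 5.61 = 11.85 million.
Denominator = 131.06 + 2.08 = 133.14 million.
Broad rate = 11.85 / 133.14 = 8.90%.
Headline unemployment rate = 4.16 / 131.06 = 3.17%.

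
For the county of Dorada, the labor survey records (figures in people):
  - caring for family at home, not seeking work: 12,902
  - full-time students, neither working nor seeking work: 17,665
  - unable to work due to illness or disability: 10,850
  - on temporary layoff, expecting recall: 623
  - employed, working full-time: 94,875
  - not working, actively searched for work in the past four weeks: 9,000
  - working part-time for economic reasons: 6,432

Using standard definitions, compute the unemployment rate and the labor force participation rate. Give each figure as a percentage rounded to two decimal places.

Unemployment rate ≈ 8.67%; labor force participation rate ≈ 72.81%.

Employed = 94,875 + 6,432 = 101,307 (anyone who worked, including part-time for economic reasons, counts as employed).
Unemployed = 623 + 9,000 = 9,623 (jobless and actively searching, or on temporary layoff).
Labor force = 101,307 + 9,623 = 110,930.
Not in labor force = 12,902 + 17,665 + 10,850 = 41,417 (those not working and not actively searching are outside the labor force).
Civilian working-age population = 110,930 + 41,417 = 152,347.
Unemployment rate = 9,623 / 110,930 = 8.67%.
Labor force participation rate = 110,930 / 152,347 = 72.81%.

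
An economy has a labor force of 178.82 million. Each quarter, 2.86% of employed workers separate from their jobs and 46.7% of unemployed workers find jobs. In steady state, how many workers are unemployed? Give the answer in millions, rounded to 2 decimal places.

Steady-state unemployment rate u* = s/(s+f) = 2.86/(2.86+46.7) = 0.057708.
Unemployed = u* × labor force = 0.057708 × 178.82 ≈ 10.32 million.

About 10.32 million are unemployed in steady state.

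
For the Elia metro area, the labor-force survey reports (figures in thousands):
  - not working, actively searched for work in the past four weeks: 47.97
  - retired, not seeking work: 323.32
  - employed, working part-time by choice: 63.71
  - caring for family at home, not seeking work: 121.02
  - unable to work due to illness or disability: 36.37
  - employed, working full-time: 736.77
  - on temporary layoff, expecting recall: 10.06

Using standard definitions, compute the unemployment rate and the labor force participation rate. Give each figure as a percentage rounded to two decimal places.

Employed = 63.71 + 736.77 = 800.48 thousand.
Unemployed = 47.97 + 10.06 = 58.03 thousand (jobless and actively searching, or on temporary layoff).
Labor force = 800.48 + 58.03 = 858.51 thousand.
Not in labor force = 323.32 + 121.02 + 36.37 = 480.71 thousand (those not working and not actively searching are outside the labor force).
Civilian working-age population = 858.51 + 480.71 = 1,339.22 thousand.
Unemployment rate = 58.03 / 858.51 = 6.76%.
Labor force participation rate = 858.51 / 1,339.22 = 64.11%.

Unemployment rate ≈ 6.76%; labor force participation rate ≈ 64.11%.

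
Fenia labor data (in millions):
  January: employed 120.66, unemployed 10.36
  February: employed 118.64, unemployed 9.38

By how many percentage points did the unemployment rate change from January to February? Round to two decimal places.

The unemployment rate changed by −0.58 percentage points.

January: labor force = 120.66 + 10.36 = 131.02; u = 10.36/131.02 = 7.91%.
February: labor force = 118.64 + 9.38 = 128.02; u = 9.38/128.02 = 7.33%.
Change = 7.33% − 7.91% = −0.58 pp.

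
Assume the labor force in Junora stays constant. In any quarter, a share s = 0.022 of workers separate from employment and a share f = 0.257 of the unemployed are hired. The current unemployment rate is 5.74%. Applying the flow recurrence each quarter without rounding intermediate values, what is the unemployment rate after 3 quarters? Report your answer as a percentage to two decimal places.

With a fixed labor force, u_{t+1} = u_t + s·(1−u_t) − f·u_t = u_t·(1−s−f) + s.
Here 1−s−f = 0.721 and s = 0.022.
u_1 = 0.057400 × 0.721 + 0.022 = 0.063385.
u_2 = 0.063385 × 0.721 + 0.022 = 0.067701.
u_3 = 0.067701 × 0.721 + 0.022 = 0.070812.

Unemployment rate after three quarters ≈ 7.08%.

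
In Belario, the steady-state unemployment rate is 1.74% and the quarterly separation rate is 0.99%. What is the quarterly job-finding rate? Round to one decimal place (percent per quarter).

From u* = s/(s+f): f = s·(1−u)/u.
f = 0.99 × (1 − 0.0174) / 0.0174 = 0.9728 / 0.0174 ≈ 55.9% per quarter.

Job-finding rate ≈ 55.9% per quarter.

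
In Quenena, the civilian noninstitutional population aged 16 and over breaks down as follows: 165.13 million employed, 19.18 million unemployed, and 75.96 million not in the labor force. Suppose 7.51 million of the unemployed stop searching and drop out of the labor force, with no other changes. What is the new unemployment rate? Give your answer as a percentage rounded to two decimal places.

New unemployment rate ≈ 6.60%.

Initially, labor force = 165.13 + 19.18 = 184.31 million, so u = 19.18/184.31 = 10.41%.
After the change, unemployed and labor force both fall by 7.51 → E = 165.13, U = 11.67, labor force = 176.80 million.
New unemployment rate = 11.67 / 176.80 = 6.60%.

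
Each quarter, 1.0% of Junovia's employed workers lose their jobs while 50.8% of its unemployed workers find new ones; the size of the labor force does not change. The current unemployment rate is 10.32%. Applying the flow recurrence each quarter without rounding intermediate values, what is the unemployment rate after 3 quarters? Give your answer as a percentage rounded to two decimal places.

With a fixed labor force, u_{t+1} = u_t + s·(1−u_t) − f·u_t = u_t·(1−s−f) + s.
Here 1−s−f = 0.482 and s = 0.010.
u_1 = 0.103200 × 0.482 + 0.010 = 0.059742.
u_2 = 0.059742 × 0.482 + 0.010 = 0.038796.
u_3 = 0.038796 × 0.482 + 0.010 = 0.028700.

Unemployment rate after three quarters ≈ 2.87%.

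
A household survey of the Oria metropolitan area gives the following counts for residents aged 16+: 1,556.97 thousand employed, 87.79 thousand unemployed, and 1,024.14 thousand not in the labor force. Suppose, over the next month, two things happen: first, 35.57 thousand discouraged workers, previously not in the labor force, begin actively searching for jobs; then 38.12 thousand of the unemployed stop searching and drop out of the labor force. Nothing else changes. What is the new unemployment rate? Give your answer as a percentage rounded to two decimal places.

New unemployment rate ≈ 5.19%.

Initially, labor force = 1,556.97 + 87.79 = 1,644.76 thousand, so u = 87.79/1,644.76 = 5.34%.
After the first change, unemployed and labor force both rise by 35.57 → E = 1,556.97, U = 123.36, labor force = 1,680.33 thousand.
After the second change, unemployed and labor force both fall by 38.12 → E = 1,556.97, U = 85.24, labor force = 1,642.21 thousand.
New unemployment rate = 85.24 / 1,642.21 = 5.19%.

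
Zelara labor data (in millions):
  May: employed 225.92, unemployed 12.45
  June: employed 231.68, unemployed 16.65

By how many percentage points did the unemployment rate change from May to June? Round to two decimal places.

May: labor force = 225.92 + 12.45 = 238.37; u = 12.45/238.37 = 5.22%.
June: labor force = 231.68 + 16.65 = 248.33; u = 16.65/248.33 = 6.70%.
Change = 6.70% − 5.22% = +1.48 pp.

The unemployment rate changed by +1.48 percentage points.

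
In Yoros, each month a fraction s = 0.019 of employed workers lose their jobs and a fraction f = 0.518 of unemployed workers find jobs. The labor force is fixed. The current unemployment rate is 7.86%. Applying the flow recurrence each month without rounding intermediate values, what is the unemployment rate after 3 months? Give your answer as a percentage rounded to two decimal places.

Unemployment rate after three months ≈ 3.97%.

With a fixed labor force, u_{t+1} = u_t + s·(1−u_t) − f·u_t = u_t·(1−s−f) + s.
Here 1−s−f = 0.463 and s = 0.019.
u_1 = 0.078600 × 0.463 + 0.019 = 0.055392.
u_2 = 0.055392 × 0.463 + 0.019 = 0.044646.
u_3 = 0.044646 × 0.463 + 0.019 = 0.039671.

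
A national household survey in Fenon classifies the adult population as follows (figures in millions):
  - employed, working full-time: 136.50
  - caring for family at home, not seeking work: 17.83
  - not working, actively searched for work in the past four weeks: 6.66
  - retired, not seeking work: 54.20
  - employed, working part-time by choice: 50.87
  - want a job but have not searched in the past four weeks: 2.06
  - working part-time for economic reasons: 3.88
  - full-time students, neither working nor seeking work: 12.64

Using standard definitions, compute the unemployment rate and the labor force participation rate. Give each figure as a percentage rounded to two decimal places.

Employed = 136.50 + 50.87 + 3.88 = 191.25 million (anyone who worked, including part-time for economic reasons, counts as employed).
Unemployed = 6.66 million.
Labor force = 191.25 + 6.66 = 197.91 million.
Not in labor force = 17.83 + 54.20 + 2.06 + 12.64 = 86.73 million (those not working and not actively searching are outside the labor force — including those who want a job but have given up searching).
Civilian working-age population = 197.91 + 86.73 = 284.64 million.
Unemployment rate = 6.66 / 197.91 = 3.37%.
Labor force participation rate = 197.91 / 284.64 = 69.53%.

Unemployment rate ≈ 3.37%; labor force participation rate ≈ 69.53%.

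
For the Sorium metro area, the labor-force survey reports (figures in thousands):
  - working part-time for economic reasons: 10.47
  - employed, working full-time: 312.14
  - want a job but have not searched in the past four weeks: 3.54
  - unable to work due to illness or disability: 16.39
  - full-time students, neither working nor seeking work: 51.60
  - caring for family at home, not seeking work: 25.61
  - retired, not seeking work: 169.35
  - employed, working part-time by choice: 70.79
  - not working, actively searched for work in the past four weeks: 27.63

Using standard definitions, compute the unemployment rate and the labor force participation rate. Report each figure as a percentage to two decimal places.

Employed = 10.47 + 312.14 + 70.79 = 393.40 thousand (anyone who worked, including part-time for economic reasons, counts as employed).
Unemployed = 27.63 thousand.
Labor force = 393.40 + 27.63 = 421.03 thousand.
Not in labor force = 3.54 + 16.39 + 51.60 + 25.61 + 169.35 = 266.49 thousand (those not working and not actively searching are outside the labor force — including those who want a job but have given up searching).
Civilian working-age population = 421.03 + 266.49 = 687.52 thousand.
Unemployment rate = 27.63 / 421.03 = 6.56%.
Labor force participation rate = 421.03 / 687.52 = 61.24%.

Unemployment rate ≈ 6.56%; labor force participation rate ≈ 61.24%.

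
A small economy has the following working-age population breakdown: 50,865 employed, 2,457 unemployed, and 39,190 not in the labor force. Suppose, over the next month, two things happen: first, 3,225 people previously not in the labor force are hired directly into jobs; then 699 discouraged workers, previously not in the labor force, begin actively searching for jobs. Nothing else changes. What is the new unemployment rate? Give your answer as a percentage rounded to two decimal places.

Initially, labor force = 50,865 + 2,457 = 53,322, so u = 2,457/53,322 = 4.61%.
After the first change, employed and labor force both rise by 3,225; unemployed unchanged → E = 54,090, U = 2,457, labor force = 56,547.
After the second change, unemployed and labor force both rise by 699 → E = 54,090, U = 3,156, labor force = 57,246.
New unemployment rate = 3,156 / 57,246 = 5.51%.

New unemployment rate ≈ 5.51%.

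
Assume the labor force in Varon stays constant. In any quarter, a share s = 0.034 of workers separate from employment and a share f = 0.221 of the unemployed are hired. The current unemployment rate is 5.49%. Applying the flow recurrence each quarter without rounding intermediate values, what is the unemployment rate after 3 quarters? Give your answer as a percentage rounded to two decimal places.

Unemployment rate after three quarters ≈ 10.09%.

With a fixed labor force, u_{t+1} = u_t + s·(1−u_t) − f·u_t = u_t·(1−s−f) + s.
Here 1−s−f = 0.745 and s = 0.034.
u_1 = 0.054900 × 0.745 + 0.034 = 0.074901.
u_2 = 0.074901 × 0.745 + 0.034 = 0.089801.
u_3 = 0.089801 × 0.745 + 0.034 = 0.100902.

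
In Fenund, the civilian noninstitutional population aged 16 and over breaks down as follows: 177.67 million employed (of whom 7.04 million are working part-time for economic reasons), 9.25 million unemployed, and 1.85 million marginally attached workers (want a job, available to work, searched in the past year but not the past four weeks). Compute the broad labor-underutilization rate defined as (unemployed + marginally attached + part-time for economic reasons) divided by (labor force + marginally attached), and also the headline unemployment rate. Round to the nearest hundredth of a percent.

Broad underutilization rate ≈ 9.61%; headline unemployment rate ≈ 4.95%.

Labor force = 177.67 + 9.25 = 186.92 million.
Numerator = 9.25 + 1.85 + 7.04 = 18.14 million.
Denominator = 186.92 + 1.85 = 188.77 million.
Broad rate = 18.14 / 188.77 = 9.61%.
Headline unemployment rate = 9.25 / 186.92 = 4.95%.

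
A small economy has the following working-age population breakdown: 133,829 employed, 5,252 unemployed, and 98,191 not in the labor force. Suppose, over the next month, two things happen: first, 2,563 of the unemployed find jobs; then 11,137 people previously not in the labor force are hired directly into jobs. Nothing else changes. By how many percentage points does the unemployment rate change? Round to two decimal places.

Initially, labor force = 133,829 + 5,252 = 139,081, so u = 5,252/139,081 = 3.78%.
After the first change, unemployed falls and employed rises by 2,563; labor force unchanged → E = 136,392, U = 2,689, labor force = 139,081.
After the second change, employed and labor force both rise by 11,137; unemployed unchanged → E = 147,529, U = 2,689, labor force = 150,218.
New unemployment rate = 2,689 / 150,218 = 1.79%.
Change = 1.79% − 3.78% = −1.99 percentage points.

The unemployment rate changes by −1.99 percentage points.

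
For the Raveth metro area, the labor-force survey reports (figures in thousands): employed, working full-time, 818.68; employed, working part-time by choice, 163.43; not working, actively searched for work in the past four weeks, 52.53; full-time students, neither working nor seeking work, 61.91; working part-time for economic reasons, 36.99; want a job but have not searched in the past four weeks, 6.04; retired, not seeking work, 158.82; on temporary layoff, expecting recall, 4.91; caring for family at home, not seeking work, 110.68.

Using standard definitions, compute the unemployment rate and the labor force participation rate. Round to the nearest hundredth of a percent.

Employed = 818.68 + 163.43 + 36.99 = 1,019.10 thousand (anyone who worked, including part-time for economic reasons, counts as employed).
Unemployed = 52.53 + 4.91 = 57.44 thousand (jobless and actively searching, or on temporary layoff).
Labor force = 1,019.10 + 57.44 = 1,076.54 thousand.
Not in labor force = 61.91 + 6.04 + 158.82 + 110.68 = 337.45 thousand (those not working and not actively searching are outside the labor force — including those who want a job but have given up searching).
Civilian working-age population = 1,076.54 + 337.45 = 1,413.99 thousand.
Unemployment rate = 57.44 / 1,076.54 = 5.34%.
Labor force participation rate = 1,076.54 / 1,413.99 = 76.13%.

Unemployment rate ≈ 5.34%; labor force participation rate ≈ 76.13%.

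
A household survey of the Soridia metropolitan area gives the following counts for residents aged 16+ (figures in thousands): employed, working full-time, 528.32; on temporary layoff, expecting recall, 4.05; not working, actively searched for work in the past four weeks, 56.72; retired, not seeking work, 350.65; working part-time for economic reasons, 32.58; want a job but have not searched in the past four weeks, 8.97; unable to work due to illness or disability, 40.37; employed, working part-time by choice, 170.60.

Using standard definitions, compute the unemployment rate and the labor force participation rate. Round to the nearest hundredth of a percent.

Employed = 528.32 + 32.58 + 170.60 = 731.50 thousand (anyone who worked, including part-time for economic reasons, counts as employed).
Unemployed = 4.05 + 56.72 = 60.77 thousand (jobless and actively searching, or on temporary layoff).
Labor force = 731.50 + 60.77 = 792.27 thousand.
Not in labor force = 350.65 + 8.97 + 40.37 = 399.99 thousand (those not working and not actively searching are outside the labor force — including those who want a job but have given up searching).
Civilian working-age population = 792.27 + 399.99 = 1,192.26 thousand.
Unemployment rate = 60.77 / 792.27 = 7.67%.
Labor force participation rate = 792.27 / 1,192.26 = 66.45%.

Unemployment rate ≈ 7.67%; labor force participation rate ≈ 66.45%.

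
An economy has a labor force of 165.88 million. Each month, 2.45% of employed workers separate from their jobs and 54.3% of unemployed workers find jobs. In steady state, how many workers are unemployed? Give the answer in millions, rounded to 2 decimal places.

Steady-state unemployment rate u* = s/(s+f) = 2.45/(2.45+54.3) = 0.043172.
Unemployed = u* × labor force = 0.043172 × 165.88 ≈ 7.16 million.

About 7.16 million are unemployed in steady state.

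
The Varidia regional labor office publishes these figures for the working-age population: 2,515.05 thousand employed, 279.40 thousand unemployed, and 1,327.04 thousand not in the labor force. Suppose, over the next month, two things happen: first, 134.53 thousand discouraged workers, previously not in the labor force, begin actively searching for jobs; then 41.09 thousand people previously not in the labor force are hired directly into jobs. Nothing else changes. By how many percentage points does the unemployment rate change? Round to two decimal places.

The unemployment rate changes by +3.94 percentage points.

Initially, labor force = 2,515.05 + 279.40 = 2,794.45 thousand, so u = 279.40/2,794.45 = 10.00%.
After the first change, unemployed and labor force both rise by 134.53 → E = 2,515.05, U = 413.93, labor force = 2,928.98 thousand.
After the second change, employed and labor force both rise by 41.09; unemployed unchanged → E = 2,556.14, U = 413.93, labor force = 2,970.07 thousand.
New unemployment rate = 413.93 / 2,970.07 = 13.94%.
Change = 13.94% − 10.00% = +3.94 percentage points.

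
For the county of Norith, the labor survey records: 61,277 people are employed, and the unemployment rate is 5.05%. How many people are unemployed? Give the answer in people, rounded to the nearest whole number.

Let U be the number unemployed. The labor force is E + U, and U/(E+U) = 0.0505.
So U = 0.0505 × 61,277 / (1 − 0.0505) = 3094.49 / 0.9495 ≈ 3,259.

About 3,259 are unemployed.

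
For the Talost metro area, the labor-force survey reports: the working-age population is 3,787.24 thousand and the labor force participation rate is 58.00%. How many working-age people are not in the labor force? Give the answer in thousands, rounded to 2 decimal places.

About 1,590.64 thousand are not in the labor force.

Share not in the labor force = 1 − 0.5800 = 0.4200.
Not in labor force = 0.4200 × 3,787.24 ≈ 1,590.64 thousand.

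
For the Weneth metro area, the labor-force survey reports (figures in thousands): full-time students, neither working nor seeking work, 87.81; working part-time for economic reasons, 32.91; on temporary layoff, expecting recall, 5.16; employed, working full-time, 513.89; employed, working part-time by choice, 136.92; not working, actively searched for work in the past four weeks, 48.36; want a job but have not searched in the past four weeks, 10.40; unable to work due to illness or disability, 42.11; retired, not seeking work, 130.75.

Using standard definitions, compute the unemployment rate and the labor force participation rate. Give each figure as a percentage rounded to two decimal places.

Unemployment rate ≈ 7.26%; labor force participation rate ≈ 73.12%.

Employed = 32.91 + 513.89 + 136.92 = 683.72 thousand (anyone who worked, including part-time for economic reasons, counts as employed).
Unemployed = 5.16 + 48.36 = 53.52 thousand (jobless and actively searching, or on temporary layoff).
Labor force = 683.72 + 53.52 = 737.24 thousand.
Not in labor force = 87.81 + 10.40 + 42.11 + 130.75 = 271.07 thousand (those not working and not actively searching are outside the labor force — including those who want a job but have given up searching).
Civilian working-age population = 737.24 + 271.07 = 1,008.31 thousand.
Unemployment rate = 53.52 / 737.24 = 7.26%.
Labor force participation rate = 737.24 / 1,008.31 = 73.12%.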